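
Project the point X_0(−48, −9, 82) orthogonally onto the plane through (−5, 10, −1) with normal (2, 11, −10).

n = (2, 11, −10), |n|² = 225, and n·X_0 − 110 = -1125.
t = -1125/225 = -5, so the foot is X_0 − t·n = (−48, −9, 82) − (-5)·(2, 11, −10) = (−38, 46, 32).

(-38, 46, 32)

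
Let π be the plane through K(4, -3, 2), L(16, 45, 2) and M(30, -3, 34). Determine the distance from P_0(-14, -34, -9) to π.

1

KL = (12, 48, 0) and KM = (26, 0, 32), so a normal is n = KL × KM = (1536, -384, -1248).
n = (1536, -384, -1248); n·P − 4800 = -2016; |n| = 2016; distance = 2016/2016 = 1.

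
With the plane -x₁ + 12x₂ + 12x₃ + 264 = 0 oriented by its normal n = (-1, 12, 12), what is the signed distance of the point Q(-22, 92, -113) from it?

n·Q − (-264) = 34.
|n| = 17, so the signed distance is 34/17 = 2.

2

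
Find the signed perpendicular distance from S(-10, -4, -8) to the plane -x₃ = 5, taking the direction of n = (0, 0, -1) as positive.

n·S − 5 = 3.
|n| = 1, so the signed distance is 3/1 = 3.

3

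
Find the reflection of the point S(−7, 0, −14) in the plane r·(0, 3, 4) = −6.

With n = (0, 3, 4), the signed offset is (n·S − (-6))/|n|² = -50/25 = -2.
S' = S − 2t·n = (−7, 0, −14) − (-4)·(0, 3, 4) = (−7, 12, 2).

(-7, 12, 2)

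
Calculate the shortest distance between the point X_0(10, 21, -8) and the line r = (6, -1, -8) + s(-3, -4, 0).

10

Direction vector d = (-3, -4, 0).
AP = (4, 22, 0); AP·d = -100, |AP|² = 500, |d|² = 25.
distance² = |AP|² − (AP·d)²/|d|² = 500 − 10000/25 = 100, so the distance is 10.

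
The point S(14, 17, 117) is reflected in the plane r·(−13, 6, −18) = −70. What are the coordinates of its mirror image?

(-90, 65, -27)

n = (−13, 6, −18), |n|² = 529, n·S − (-70) = -2116, so t = -2116/529 = -4.
Foot F = S − (-4)·n = (−38, 41, 45); the reflection is 2F − S = (−90, 65, −27).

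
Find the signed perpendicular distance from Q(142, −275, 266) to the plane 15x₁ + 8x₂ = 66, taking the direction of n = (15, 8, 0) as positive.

-8

n·Q − 66 = -136.
|n| = 17, so the signed distance is -136/17 = -8.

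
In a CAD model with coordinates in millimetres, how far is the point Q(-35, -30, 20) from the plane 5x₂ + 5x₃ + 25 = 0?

5√2/2

Normal vector n = (0, 5, 5), and n·(-35, -30, 20) - (-25) = -25.
|n| = √(0 + 25 + 25) = 5√2, so the distance is |-25|/(5√2) = 5√2/2.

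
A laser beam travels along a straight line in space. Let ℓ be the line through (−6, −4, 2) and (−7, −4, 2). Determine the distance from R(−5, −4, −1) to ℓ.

A direction vector is d = (−1, 0, 0).
AP = (1, 0, −3); AP·d = -1, |AP|² = 10, |d|² = 1.
distance² = |AP|² − (AP·d)²/|d|² = 10 − 1/1 = 9, so the distance is 3.

3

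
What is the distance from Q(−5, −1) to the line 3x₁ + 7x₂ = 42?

The normal to the line is n = (3, 7) with |n| = √58.
|n·Q − 42| = |-22 − 42| = 64, so the distance is 64/√58.

32√58/29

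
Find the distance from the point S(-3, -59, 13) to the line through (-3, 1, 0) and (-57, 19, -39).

18√10

A direction vector is d = (-54, 18, -39).
AP = (0, -60, 13), and AP × d = (2106, -702, -3240).
|AP × d|² = 15425640 and |d|² = 4761, so the distance is √(15425640/4761) = √3240 = 18√10.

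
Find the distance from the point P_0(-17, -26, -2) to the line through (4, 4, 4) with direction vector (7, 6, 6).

12√2

Direction vector d = (7, 6, 6).
AP = (-21, -30, -6), and AP × d = (-144, 84, 84).
|AP × d|² = 34848 and |d|² = 121, so the distance is √(34848/121) = √288 = 12√2.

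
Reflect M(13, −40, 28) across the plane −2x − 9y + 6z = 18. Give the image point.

(29, 32, -20)

n = (−2, −9, 6), |n|² = 121, n·M − 18 = 484, so t = 484/121 = 4.
Foot F = M − 4·n = (21, −4, 4); the reflection is 2F − M = (29, 32, −20).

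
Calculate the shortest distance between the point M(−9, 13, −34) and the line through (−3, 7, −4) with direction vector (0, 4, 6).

Direction vector d = (0, 4, 6).
AP = (−6, 6, −30); AP·d = -156, |AP|² = 972, |d|² = 52.
distance² = |AP|² − (AP·d)²/|d|² = 972 − 24336/52 = 504, so the distance is 6√14.

6√14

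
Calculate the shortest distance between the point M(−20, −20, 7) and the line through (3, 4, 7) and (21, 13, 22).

5√19

A direction vector is d = (18, 9, 15).
AP = (−23, −24, 0), and AP × d = (−360, 345, 225).
|AP × d|² = 299250 and |d|² = 630, so the distance is √(299250/630) = √475 = 5√19.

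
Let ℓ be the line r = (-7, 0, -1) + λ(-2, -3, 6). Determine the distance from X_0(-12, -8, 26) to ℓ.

√34

Direction vector d = (-2, -3, 6).
AP = (-5, -8, 27), and AP × d = (33, -24, -1).
|AP × d|² = 1666 and |d|² = 49, so the distance is √(1666/49) = √34.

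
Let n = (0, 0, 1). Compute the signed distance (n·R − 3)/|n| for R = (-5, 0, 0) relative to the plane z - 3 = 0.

n·R − 3 = -3.
|n| = 1, so the signed distance is -3/1 = -3.

-3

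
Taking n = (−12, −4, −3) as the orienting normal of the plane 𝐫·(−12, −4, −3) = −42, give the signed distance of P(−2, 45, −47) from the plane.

n·P − (-42) = 27.
|n| = 13, so the signed distance is 27/13.

27/13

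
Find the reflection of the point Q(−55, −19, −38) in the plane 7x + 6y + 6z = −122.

n = (7, 6, 6), |n|² = 121, n·Q − (-122) = -605, so t = -605/121 = -5.
Foot F = Q − (-5)·n = (−20, 11, −8); the reflection is 2F − Q = (15, 41, 22).

(15, 41, 22)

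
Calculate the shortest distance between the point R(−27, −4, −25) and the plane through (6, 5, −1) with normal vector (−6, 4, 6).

9/√22

The plane has equation n·(r − (6, 5, −1)) = 0, i.e. n·r = -22.
Then n·(−27, −4, −25) − (−22) = 18.
|n| = √(36 + 16 + 36) = 2√22, so the distance is |18|/(2√22) = 9√22/22.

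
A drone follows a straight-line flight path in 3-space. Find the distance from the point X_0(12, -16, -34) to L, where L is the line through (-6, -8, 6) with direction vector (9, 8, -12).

8√13

Direction vector d = (9, 8, -12).
AP = (18, -8, -40); AP·d = 578, |AP|² = 1988, |d|² = 289.
distance² = |AP|² − (AP·d)²/|d|² = 1988 − 334084/289 = 832, so the distance is 8√13.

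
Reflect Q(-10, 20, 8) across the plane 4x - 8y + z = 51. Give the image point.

(14, -28, 14)

With n = (4, -8, 1), the signed offset is (n·Q − 51)/|n|² = -243/81 = -3.
Q' = Q − 2t·n = (-10, 20, 8) − (-6)·(4, -8, 1) = (14, -28, 14).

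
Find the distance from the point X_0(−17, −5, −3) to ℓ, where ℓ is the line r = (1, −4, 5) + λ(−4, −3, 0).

Direction vector d = (−4, −3, 0).
AP = (−18, −1, −8), and AP × d = (−24, 32, 50).
|AP × d|² = 4100 and |d|² = 25, so the distance is √(4100/25) = √164 = 2√41.

2√41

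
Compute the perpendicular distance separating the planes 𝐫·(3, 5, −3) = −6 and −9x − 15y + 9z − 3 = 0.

5√43/43

Divide the second equation by -3 to match normals: 3x + 5y − 3z = -1.
Both planes have normal n = (3, 5, −3), |n| = √43. Any point on the first plane is at distance |(-1) − (-6)|/|n| = 5/√43 = 5√43/43 from the second.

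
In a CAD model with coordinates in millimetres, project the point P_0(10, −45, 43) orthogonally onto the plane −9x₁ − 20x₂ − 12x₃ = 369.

(223/25, -237/5, 1039/25)

n = (−9, −20, −12), |n|² = 625, and n·P_0 − 369 = -75.
t = -75/625 = -3/25, so the foot is P_0 − t·n = (10, −45, 43) − (-3/25)·(−9, −20, −12) = (223/25, −237/5, 1039/25).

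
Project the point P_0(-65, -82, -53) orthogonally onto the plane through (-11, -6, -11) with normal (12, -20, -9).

(-89, -42, -35)

The perpendicular from P_0 has direction n = (12, -20, -9): r = (-65, -82, -53) + λ(12, -20, -9).
Substitute into the plane: n·(P_0 + λn) = 87 gives 1337 + 625λ = 87, so λ = -2.
Foot = (-65, -82, -53) + (-2)·(12, -20, -9) = (-89, -42, -35).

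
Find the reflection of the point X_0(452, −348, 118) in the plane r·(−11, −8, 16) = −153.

With n = (−11, −8, 16), the signed offset is (n·X_0 − (-153))/|n|² = -147/441 = -1/3.
X_0' = X_0 − 2t·n = (452, −348, 118) − (-2/3)·(−11, −8, 16) = (1334/3, −1060/3, 386/3).

(1334/3, -1060/3, 386/3)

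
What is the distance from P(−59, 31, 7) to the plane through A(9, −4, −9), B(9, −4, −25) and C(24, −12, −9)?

19/17

AB = (0, 0, −16) and AC = (15, −8, 0), so a normal is n = AB × AC = (−128, −240, 0).
n = (−128, −240, 0); n·P − (-192) = 304; |n| = 272; distance = 304/272 = 19/17.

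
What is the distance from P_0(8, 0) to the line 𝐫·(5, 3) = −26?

66/√34

d = |5·8 + 3·0 − (-26)| / √(25 + 9) = |66|/√34 = 33√34/17.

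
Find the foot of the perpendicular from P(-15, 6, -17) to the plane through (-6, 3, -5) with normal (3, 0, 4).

The perpendicular from P has direction n = (3, 0, 4): r = (-15, 6, -17) + μ(3, 0, 4).
Substitute into the plane: n·(P + μn) = -38 gives -113 + 25μ = -38, so μ = 3.
Foot = (-15, 6, -17) + 3·(3, 0, 4) = (-6, 6, -5).

(-6, 6, -5)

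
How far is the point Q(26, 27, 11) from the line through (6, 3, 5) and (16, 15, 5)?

A direction vector is d = (10, 12, 0).
AP = (20, 24, 6); AP·d = 488, |AP|² = 1012, |d|² = 244.
distance² = |AP|² − (AP·d)²/|d|² = 1012 − 238144/244 = 36, so the distance is 6.

6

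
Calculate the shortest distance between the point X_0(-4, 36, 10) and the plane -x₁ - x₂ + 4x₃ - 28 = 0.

Normal vector n = (-1, -1, 4), and n·(-4, 36, 10) - 28 = -20.
|n| = √(1 + 1 + 16) = 3√2, so the distance is |-20|/(3√2) = 10√2/3.

10√2/3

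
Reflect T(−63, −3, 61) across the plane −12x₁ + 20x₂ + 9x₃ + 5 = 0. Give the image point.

n = (−12, 20, 9), |n|² = 625, n·T − (-5) = 1250, so t = 1250/625 = 2.
Foot F = T − 2·n = (−39, −43, 43); the reflection is 2F − T = (−15, −83, 25).

(-15, -83, 25)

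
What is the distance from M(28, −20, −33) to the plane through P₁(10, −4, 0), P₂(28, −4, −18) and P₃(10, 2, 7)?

2

P₁P₂ = (18, 0, −18) and P₁P₃ = (0, 6, 7), so a normal is n = P₁P₂ × P₁P₃ = (108, −126, 108).
Then n·(28, −20, −33) − 1584 = 396.
|n| = √(11664 + 15876 + 11664) = 198, so the distance is |396|/198 = 2.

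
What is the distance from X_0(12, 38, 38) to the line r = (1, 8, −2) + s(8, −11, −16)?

Direction vector d = (8, −11, −16).
AP = (11, 30, 40); AP·d = -882, |AP|² = 2621, |d|² = 441.
distance² = |AP|² − (AP·d)²/|d|² = 2621 − 777924/441 = 857, so the distance is √857.

√857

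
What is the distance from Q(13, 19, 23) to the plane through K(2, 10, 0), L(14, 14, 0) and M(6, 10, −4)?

KL = (12, 4, 0) and KM = (4, 0, −4), so a normal is n = KL × KM = (−16, 48, −16).
n = (−16, 48, −16); n·P − 448 = -112; |n| = 16√11; distance = 112/(16√11) = 7√11/11.

7/√11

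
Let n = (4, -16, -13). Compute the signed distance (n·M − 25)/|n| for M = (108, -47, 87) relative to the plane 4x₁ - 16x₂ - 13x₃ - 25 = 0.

4/3

n·M − 25 = 28.
|n| = 21, so the signed distance is 28/21 = 4/3.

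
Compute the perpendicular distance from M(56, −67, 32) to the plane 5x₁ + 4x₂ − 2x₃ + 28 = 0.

8√5/5

d = |5·56 + 4·(-67) + (-2)·32 − (-28)| / √(25 + 16 + 4) = |-24| / (3√5) = 8/√5.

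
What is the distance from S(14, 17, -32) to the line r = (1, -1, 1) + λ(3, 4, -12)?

Direction vector d = (3, 4, -12).
AP = (13, 18, -33); AP·d = 507, |AP|² = 1582, |d|² = 169.
distance² = |AP|² − (AP·d)²/|d|² = 1582 − 257049/169 = 61, so the distance is √61.

√61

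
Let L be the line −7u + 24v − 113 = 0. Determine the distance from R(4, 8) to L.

d = |(-7)·4 + 24·8 − 113| / √(49 + 576) = |51|/25 = 51/25.

51/25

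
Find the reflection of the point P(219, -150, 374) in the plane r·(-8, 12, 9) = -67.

n = (-8, 12, 9), |n|² = 289, n·P − (-67) = -119, so t = -119/289 = -7/17.
Foot F = P − (-7/17)·n = (3667/17, -2466/17, 6421/17); the reflection is 2F − P = (3611/17, -2382/17, 6484/17).

(3611/17, -2382/17, 6484/17)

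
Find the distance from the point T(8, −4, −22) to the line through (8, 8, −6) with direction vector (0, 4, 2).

4√5

Direction vector d = (0, 4, 2).
AP = (0, −12, −16), and AP × d = (40, 0, 0).
|AP × d|² = 1600 and |d|² = 20, so the distance is √(1600/20) = √80 = 4√5.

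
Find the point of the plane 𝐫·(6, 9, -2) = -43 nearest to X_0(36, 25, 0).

n = (6, 9, -2), |n|² = 121, and n·X_0 − (-43) = 484.
t = 484/121 = 4, so the foot is X_0 − t·n = (36, 25, 0) − 4·(6, 9, -2) = (12, -11, 8).

(12, -11, 8)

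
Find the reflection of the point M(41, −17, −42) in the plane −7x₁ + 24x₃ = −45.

With n = (−7, 0, 24), the signed offset is (n·M − (-45))/|n|² = -1250/625 = -2.
M' = M − 2t·n = (41, −17, −42) − (-4)·(−7, 0, 24) = (13, −17, 54).

(13, -17, 54)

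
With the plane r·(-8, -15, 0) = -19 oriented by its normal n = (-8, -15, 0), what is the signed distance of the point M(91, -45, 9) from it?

n·M − (-19) = -34.
|n| = 17, so the signed distance is -34/17 = -2.

-2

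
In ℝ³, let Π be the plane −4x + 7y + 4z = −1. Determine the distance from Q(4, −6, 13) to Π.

5/9

d = |(-4)·4 + 7·(-6) + 4·13 − (-1)| / √(16 + 49 + 16) = |-5| / 9 = 5/9.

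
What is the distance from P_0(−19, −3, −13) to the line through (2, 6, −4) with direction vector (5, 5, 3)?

6√2

Direction vector d = (5, 5, 3).
AP = (−21, −9, −9), and AP × d = (18, 18, −60).
|AP × d|² = 4248 and |d|² = 59, so the distance is √(4248/59) = √72 = 6√2.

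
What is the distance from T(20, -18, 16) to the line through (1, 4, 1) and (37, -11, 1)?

A direction vector is d = (36, -15, 0).
AP = (19, -22, 15), and AP × d = (225, 540, 507).
|AP × d|² = 599274 and |d|² = 1521, so the distance is √(599274/1521) = √394.

√394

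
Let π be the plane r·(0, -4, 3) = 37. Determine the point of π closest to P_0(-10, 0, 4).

n = (0, -4, 3), |n|² = 25, and n·P_0 − 37 = -25.
t = -25/25 = -1, so the foot is P_0 − t·n = (-10, 0, 4) − (-1)·(0, -4, 3) = (-10, -4, 7).

(-10, -4, 7)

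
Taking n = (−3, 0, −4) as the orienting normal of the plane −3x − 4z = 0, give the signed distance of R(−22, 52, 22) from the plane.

n·R − 0 = -22.
|n| = 5, so the signed distance is -22/5.

-22/5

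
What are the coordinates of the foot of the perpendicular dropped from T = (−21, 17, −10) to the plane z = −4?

n = (0, 0, 1), |n|² = 1, and n·T − (-4) = -6.
t = -6/1 = -6, so the foot is T − t·n = (−21, 17, −10) − (-6)·(0, 0, 1) = (−21, 17, −4).

(-21, 17, -4)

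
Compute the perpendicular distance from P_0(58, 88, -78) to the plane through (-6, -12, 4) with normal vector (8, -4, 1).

10/3

The plane has equation n·(r − (-6, -12, 4)) = 0, i.e. n·r = 4.
n = (8, -4, 1); n·P − 4 = 30; |n| = 9; distance = 30/9 = 10/3.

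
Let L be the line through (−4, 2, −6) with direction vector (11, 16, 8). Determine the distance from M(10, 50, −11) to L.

√761

Direction vector d = (11, 16, 8).
AP = (14, 48, −5); AP·d = 882, |AP|² = 2525, |d|² = 441.
distance² = |AP|² − (AP·d)²/|d|² = 2525 − 777924/441 = 761, so the distance is √761.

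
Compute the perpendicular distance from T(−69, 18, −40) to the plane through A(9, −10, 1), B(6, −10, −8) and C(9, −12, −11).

25/√46

AB = (−3, 0, −9) and AC = (0, −2, −12), so a normal is n = AB × AC = (−18, −36, 6).
n = (−18, −36, 6); n·P − 204 = 150; |n| = 6√46; distance = 150/(6√46) = 25/√46.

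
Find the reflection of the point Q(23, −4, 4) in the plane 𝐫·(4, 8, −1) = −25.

(15, -20, 6)

With n = (4, 8, −1), the signed offset is (n·Q − (-25))/|n|² = 81/81 = 1.
Q' = Q − 2t·n = (23, −4, 4) − 2·(4, 8, −1) = (15, −20, 6).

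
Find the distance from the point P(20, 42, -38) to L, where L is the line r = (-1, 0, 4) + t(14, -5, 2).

Direction vector d = (14, -5, 2).
AP = (21, 42, -42); AP·d = 0, |AP|² = 3969, |d|² = 225.
distance² = |AP|² − (AP·d)²/|d|² = 3969 − 0/225 = 3969, so the distance is 63.

63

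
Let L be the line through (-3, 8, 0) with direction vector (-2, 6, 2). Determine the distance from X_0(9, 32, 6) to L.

6√10

Direction vector d = (-2, 6, 2).
AP = (12, 24, 6); AP·d = 132, |AP|² = 756, |d|² = 44.
distance² = |AP|² − (AP·d)²/|d|² = 756 − 17424/44 = 360, so the distance is 6√10.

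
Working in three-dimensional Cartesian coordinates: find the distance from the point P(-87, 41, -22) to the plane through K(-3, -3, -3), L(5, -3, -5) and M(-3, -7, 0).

KL = (8, 0, -2) and KM = (0, -4, 3), so a normal is n = KL × KM = (-8, -24, -32).
d = |(-8)·(-87) + (-24)·41 + (-32)·(-22) − 192| / √(64 + 576 + 1024) = |224| / (8√26) = 14√26/13.

14√26/13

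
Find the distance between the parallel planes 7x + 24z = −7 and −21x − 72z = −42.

Divide the second equation by -3 to match normals: 7x + 24z = 14.
With common normal n = (7, 0, 24) (|n| = 25), the distance is |(-7) − 14|/|n| = 21/25.

21/25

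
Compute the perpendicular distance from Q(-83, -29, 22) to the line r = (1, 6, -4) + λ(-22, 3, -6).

2√1049

Direction vector d = (-22, 3, -6).
AP = (-84, -35, 26), and AP × d = (132, -1076, -1022).
|AP × d|² = 2219684 and |d|² = 529, so the distance is √(2219684/529) = √4196 = 2√1049.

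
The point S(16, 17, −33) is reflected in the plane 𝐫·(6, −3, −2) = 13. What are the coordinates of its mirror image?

(-8, 29, -25)

n = (6, −3, −2), |n|² = 49, n·S − 13 = 98, so t = 98/49 = 2.
Foot F = S − 2·n = (4, 23, −29); the reflection is 2F − S = (−8, 29, −25).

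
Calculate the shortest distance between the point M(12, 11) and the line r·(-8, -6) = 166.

164/5

The normal to the line is n = (-8, -6) with |n| = 10.
|n·M − 166| = |-162 − 166| = 328, so the distance is 328/10 = 164/5.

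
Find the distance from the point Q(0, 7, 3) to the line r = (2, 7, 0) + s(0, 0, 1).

2

Direction vector d = (0, 0, 1).
AP = (−2, 0, 3), and AP × d = (0, 2, 0).
|AP × d|² = 4 and |d|² = 1, so the distance is √4 = 2.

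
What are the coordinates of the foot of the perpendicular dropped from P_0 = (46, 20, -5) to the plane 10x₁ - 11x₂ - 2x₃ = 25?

(36, 31, -3)

The perpendicular from P_0 has direction n = (10, -11, -2): r = (46, 20, -5) + λ(10, -11, -2).
Substitute into the plane: n·(P_0 + λn) = 25 gives 250 + 225λ = 25, so λ = -1.
Foot = (46, 20, -5) + (-1)·(10, -11, -2) = (36, 31, -3).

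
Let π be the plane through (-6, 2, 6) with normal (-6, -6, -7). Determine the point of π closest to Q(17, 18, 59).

The perpendicular from Q has direction n = (-6, -6, -7): r = (17, 18, 59) + λ(-6, -6, -7).
Substitute into the plane: n·(Q + λn) = -18 gives -623 + 121λ = -18, so λ = 5.
Foot = (17, 18, 59) + 5·(-6, -6, -7) = (-13, -12, 24).

(-13, -12, 24)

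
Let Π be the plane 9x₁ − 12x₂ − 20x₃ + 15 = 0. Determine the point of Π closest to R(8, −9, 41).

(17, -21, 21)

n = (9, −12, −20), |n|² = 625, and n·R − (-15) = -625.
t = -625/625 = -1, so the foot is R − t·n = (8, −9, 41) − (-1)·(9, −12, −20) = (17, −21, 21).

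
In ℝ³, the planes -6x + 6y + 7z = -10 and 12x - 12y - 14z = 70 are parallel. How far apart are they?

Divide the second equation by -2 to match normals: -6x + 6y + 7z = -35.
Both planes have normal n = (-6, 6, 7), |n| = 11. Any point on the first plane is at distance |(-35) − (-10)|/|n| = 25/11 from the second.

25/11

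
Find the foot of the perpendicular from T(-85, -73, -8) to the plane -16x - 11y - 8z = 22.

The perpendicular from T has direction n = (-16, -11, -8): r = (-85, -73, -8) + μ(-16, -11, -8).
Substitute into the plane: n·(T + μn) = 22 gives 2227 + 441μ = 22, so μ = -5.
Foot = (-85, -73, -8) + (-5)·(-16, -11, -8) = (-5, -18, 32).

(-5, -18, 32)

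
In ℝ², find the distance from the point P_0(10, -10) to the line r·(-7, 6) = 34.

164/√85

The normal to the line is n = (-7, 6) with |n| = √85.
|n·P_0 − 34| = |-130 − 34| = 164, so the distance is 164/√85.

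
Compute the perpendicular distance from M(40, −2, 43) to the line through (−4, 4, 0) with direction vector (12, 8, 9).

Direction vector d = (12, 8, 9).
AP = (44, −6, 43), and AP × d = (−398, 120, 424).
|AP × d|² = 352580 and |d|² = 289, so the distance is √(352580/289) = √1220 = 2√305.

2√305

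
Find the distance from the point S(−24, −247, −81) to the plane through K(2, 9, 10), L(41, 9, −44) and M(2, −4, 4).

KL = (39, 0, −54) and KM = (0, −13, −6), so a normal is n = KL × KM = (−702, 234, −507).
Then n·(−24, −247, −81) − (−4368) = 4485.
|n| = √(492804 + 54756 + 257049) = 897, so the distance is |4485|/897 = 5.

5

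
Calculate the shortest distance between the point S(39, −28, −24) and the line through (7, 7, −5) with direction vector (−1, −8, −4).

3√146

Direction vector d = (−1, −8, −4).
AP = (32, −35, −19); AP·d = 324, |AP|² = 2610, |d|² = 81.
distance² = |AP|² − (AP·d)²/|d|² = 2610 − 104976/81 = 1314, so the distance is 3√146.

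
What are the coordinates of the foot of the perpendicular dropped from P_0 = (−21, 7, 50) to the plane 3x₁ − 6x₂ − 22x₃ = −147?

(-15, -5, 6)

The perpendicular from P_0 has direction n = (3, −6, −22): r = (−21, 7, 50) + μ(3, −6, −22).
Substitute into the plane: n·(P_0 + μn) = -147 gives -1205 + 529μ = -147, so μ = 2.
Foot = (−21, 7, 50) + 2·(3, −6, −22) = (−15, −5, 6).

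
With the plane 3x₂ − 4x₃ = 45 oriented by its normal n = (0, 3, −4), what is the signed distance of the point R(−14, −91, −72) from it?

-6

n·R − 45 = -30.
|n| = 5, so the signed distance is -30/5 = -6.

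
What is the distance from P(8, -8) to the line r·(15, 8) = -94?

d = |15·8 + 8·(-8) − (-94)| / √(225 + 64) = |150|/17 = 150/17.

150/17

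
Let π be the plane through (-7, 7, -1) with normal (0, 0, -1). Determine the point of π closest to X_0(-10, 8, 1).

(-10, 8, -1)

The perpendicular from X_0 has direction n = (0, 0, -1): r = (-10, 8, 1) + μ(0, 0, -1).
Substitute into the plane: n·(X_0 + μn) = 1 gives -1 + 1μ = 1, so μ = 2.
Foot = (-10, 8, 1) + 2·(0, 0, -1) = (-10, 8, -1).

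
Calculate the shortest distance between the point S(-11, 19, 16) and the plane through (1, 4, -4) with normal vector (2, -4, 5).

16/(3√5)

The plane has equation n·(r − (1, 4, -4)) = 0, i.e. n·r = -34.
Then n·(-11, 19, 16) - (-34) = 16.
|n| = √(4 + 16 + 25) = 3√5, so the distance is |16|/(3√5) = 16√5/15.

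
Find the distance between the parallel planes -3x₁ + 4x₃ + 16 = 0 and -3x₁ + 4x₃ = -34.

18/5

With common normal n = (-3, 0, 4) (|n| = 5), the distance is |(-16) − (-34)|/|n| = 18/5.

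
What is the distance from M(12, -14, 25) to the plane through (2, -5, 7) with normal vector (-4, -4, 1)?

The plane has equation n·(r − (2, -5, 7)) = 0, i.e. n·r = 19.
n = (-4, -4, 1); n·P − 19 = 14; |n| = √33; distance = 14/√33.

14√33/33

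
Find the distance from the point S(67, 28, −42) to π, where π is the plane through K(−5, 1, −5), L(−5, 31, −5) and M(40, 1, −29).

KL = (0, 30, 0) and KM = (45, 0, −24), so a normal is n = KL × KM = (−720, 0, −1350).
n = (−720, 0, −1350); n·P − 10350 = -1890; |n| = 1530; distance = 1890/1530 = 21/17.

21/17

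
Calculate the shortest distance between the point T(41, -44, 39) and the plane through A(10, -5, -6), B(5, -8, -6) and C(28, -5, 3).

AB = (-5, -3, 0) and AC = (18, 0, 9), so a normal is n = AB × AC = (-27, 45, 54).
n = (-27, 45, 54); n·P − (-819) = -162; |n| = 9√70; distance = 162/(9√70) = 9√70/35.

9√70/35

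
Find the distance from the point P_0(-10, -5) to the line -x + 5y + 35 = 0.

d = |(-1)·(-10) + 5·(-5) − (-35)| / √(1 + 25) = |20|/√26 = 20/√26.

10√26/13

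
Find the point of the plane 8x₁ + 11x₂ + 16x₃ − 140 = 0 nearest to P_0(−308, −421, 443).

n = (8, 11, 16), |n|² = 441, and n·P_0 − 140 = -147.
t = -147/441 = -1/3, so the foot is P_0 − t·n = (−308, −421, 443) − (-1/3)·(8, 11, 16) = (−916/3, −1252/3, 1345/3).

(-916/3, -1252/3, 1345/3)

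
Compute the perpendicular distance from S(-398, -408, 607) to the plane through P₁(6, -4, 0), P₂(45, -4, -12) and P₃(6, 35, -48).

P₁P₂ = (39, 0, -12) and P₁P₃ = (0, 39, -48), so a normal is n = P₁P₂ × P₁P₃ = (468, 1872, 1521).
n = (468, 1872, 1521); n·P − (-4680) = -22113; |n| = 2457; distance = 22113/2457 = 9.

9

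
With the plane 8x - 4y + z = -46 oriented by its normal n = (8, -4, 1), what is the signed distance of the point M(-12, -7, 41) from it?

n·M − (-46) = 19.
|n| = 9, so the signed distance is 19/9.

19/9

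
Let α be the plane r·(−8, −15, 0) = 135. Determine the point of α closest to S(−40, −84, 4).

n = (−8, −15, 0), |n|² = 289, and n·S − 135 = 1445.
t = 1445/289 = 5, so the foot is S − t·n = (−40, −84, 4) − 5·(−8, −15, 0) = (0, −9, 4).

(0, -9, 4)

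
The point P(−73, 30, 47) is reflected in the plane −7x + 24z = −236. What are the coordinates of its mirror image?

(-31, 30, -97)

n = (−7, 0, 24), |n|² = 625, n·P − (-236) = 1875, so t = 1875/625 = 3.
Foot F = P − 3·n = (−52, 30, −25); the reflection is 2F − P = (−31, 30, −97).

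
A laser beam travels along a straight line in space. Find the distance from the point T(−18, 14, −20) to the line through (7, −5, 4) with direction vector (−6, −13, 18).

Direction vector d = (−6, −13, 18).
AP = (−25, 19, −24); AP·d = -529, |AP|² = 1562, |d|² = 529.
distance² = |AP|² − (AP·d)²/|d|² = 1562 − 279841/529 = 1033, so the distance is √1033.

√1033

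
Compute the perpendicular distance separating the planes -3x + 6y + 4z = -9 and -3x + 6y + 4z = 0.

Both planes have normal n = (-3, 6, 4), |n| = √61. Any point on the first plane is at distance |0 − (-9)|/|n| = 9/√61 = 9√61/61 from the second.

9/√61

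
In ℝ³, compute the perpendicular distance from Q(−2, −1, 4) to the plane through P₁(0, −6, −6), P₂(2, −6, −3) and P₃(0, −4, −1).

√38/38

P₁P₂ = (2, 0, 3) and P₁P₃ = (0, 2, 5), so a normal is n = P₁P₂ × P₁P₃ = (−6, −10, 4).
Then n·(−2, −1, 4) − 36 = 2.
|n| = √(36 + 100 + 16) = 2√38, so the distance is |2|/(2√38) = √38/38.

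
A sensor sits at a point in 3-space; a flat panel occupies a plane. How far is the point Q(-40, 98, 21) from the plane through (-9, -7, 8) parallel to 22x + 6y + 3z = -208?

13/23

Parallel planes share the normal n = (22, 6, 3); since (-9, -7, 8) lies on the plane, its equation is 22x + 6y + 3z = -216.
Then n·(-40, 98, 21) - (-216) = -13.
|n| = √(484 + 36 + 9) = 23, so the distance is |-13|/23 = 13/23.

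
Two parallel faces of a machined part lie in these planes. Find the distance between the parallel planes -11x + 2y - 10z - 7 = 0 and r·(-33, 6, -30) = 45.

Divide the second equation by 3 to match normals: -11x + 2y - 10z = 15.
With common normal n = (-11, 2, -10) (|n| = 15), the distance is |7 − 15|/|n| = 8/15.

8/15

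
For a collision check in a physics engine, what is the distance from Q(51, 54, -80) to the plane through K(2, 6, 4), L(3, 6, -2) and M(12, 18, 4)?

KL = (1, 0, -6) and KM = (10, 12, 0), so a normal is n = KL × KM = (72, -60, 12).
d = |72·51 + (-60)·54 + 12·(-80) − (-168)| / √(5184 + 3600 + 144) = |-360| / (12√62) = 15√62/31.

30/√62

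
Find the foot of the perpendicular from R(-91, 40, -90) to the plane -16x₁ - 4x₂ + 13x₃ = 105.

n = (-16, -4, 13), |n|² = 441, and n·R − 105 = 21.
t = 21/441 = 1/21, so the foot is R − t·n = (-91, 40, -90) − (1/21)·(-16, -4, 13) = (-1895/21, 844/21, -1903/21).

(-1895/21, 844/21, -1903/21)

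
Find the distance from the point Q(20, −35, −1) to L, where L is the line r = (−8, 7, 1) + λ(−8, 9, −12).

2√349

Direction vector d = (−8, 9, −12).
AP = (28, −42, −2), and AP × d = (522, 352, −84).
|AP × d|² = 403444 and |d|² = 289, so the distance is √(403444/289) = √1396 = 2√349.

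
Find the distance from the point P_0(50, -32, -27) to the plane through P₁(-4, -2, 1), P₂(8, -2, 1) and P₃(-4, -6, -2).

22/5

P₁P₂ = (12, 0, 0) and P₁P₃ = (0, -4, -3), so a normal is n = P₁P₂ × P₁P₃ = (0, 36, -48).
d = |36·(-32) + (-48)·(-27) − (-120)| / √(0 + 1296 + 2304) = |264| / 60 = 22/5.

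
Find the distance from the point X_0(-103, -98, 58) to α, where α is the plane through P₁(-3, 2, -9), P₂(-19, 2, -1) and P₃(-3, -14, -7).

P₁P₂ = (-16, 0, 8) and P₁P₃ = (0, -16, 2), so a normal is n = P₁P₂ × P₁P₃ = (128, 32, 256).
Then n·(-103, -98, 58) - (-2624) = 1152.
|n| = √(16384 + 1024 + 65536) = 288, so the distance is |1152|/288 = 4.

4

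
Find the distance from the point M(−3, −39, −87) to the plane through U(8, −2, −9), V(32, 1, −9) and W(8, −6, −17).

UV = (24, 3, 0) and UW = (0, −4, −8), so a normal is n = UV × UW = (−24, 192, −96).
n = (−24, 192, −96); n·P − 288 = 648; |n| = 216; distance = 648/216 = 3.

3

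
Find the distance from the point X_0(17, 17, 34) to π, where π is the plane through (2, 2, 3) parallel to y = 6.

15

Parallel planes share the normal n = (0, 1, 0); since (2, 2, 3) lies on the plane, its equation is y = 2.
d = |1·17 − 2| / √(0 + 1 + 0) = |15| / 1 = 15.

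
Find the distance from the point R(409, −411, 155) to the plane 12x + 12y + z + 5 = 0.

8

d = |12·409 + 12·(-411) + 1·155 − (-5)| / √(144 + 144 + 1) = |136| / 17 = 8.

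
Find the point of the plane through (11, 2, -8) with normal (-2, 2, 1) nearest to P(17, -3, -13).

The perpendicular from P has direction n = (-2, 2, 1): r = (17, -3, -13) + μ(-2, 2, 1).
Substitute into the plane: n·(P + μn) = -26 gives -53 + 9μ = -26, so μ = 3.
Foot = (17, -3, -13) + 3·(-2, 2, 1) = (11, 3, -10).

(11, 3, -10)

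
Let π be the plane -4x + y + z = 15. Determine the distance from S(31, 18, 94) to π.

d = |(-4)·31 + 1·18 + 1·94 − 15| / √(16 + 1 + 1) = |-27| / (3√2) = 9/√2.

9/√2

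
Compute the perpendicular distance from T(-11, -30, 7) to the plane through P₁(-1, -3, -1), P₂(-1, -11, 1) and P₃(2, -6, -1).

P₁P₂ = (0, -8, 2) and P₁P₃ = (3, -3, 0), so a normal is n = P₁P₂ × P₁P₃ = (6, 6, 24).
n = (6, 6, 24); n·P − (-48) = -30; |n| = 18√2; distance = 30/(18√2) = 5√2/6.

5√2/6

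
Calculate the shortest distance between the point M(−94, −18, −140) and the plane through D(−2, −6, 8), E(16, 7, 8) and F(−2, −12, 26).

4

DE = (18, 13, 0) and DF = (0, −6, 18), so a normal is n = DE × DF = (234, −324, −108).
n = (234, −324, −108); n·P − 612 = -1656; |n| = 414; distance = 1656/414 = 4.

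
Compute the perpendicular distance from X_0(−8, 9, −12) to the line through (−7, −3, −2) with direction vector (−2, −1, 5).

5√5

Direction vector d = (−2, −1, 5).
AP = (−1, 12, −10), and AP × d = (50, 25, 25).
|AP × d|² = 3750 and |d|² = 30, so the distance is √(3750/30) = √125 = 5√5.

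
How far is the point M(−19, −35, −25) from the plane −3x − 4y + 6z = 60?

13/√61

Normal vector n = (−3, −4, 6), and n·(−19, −35, −25) − 60 = −13.
|n| = √(9 + 16 + 36) = √61, so the distance is |-13|/√61 = 13√61/61.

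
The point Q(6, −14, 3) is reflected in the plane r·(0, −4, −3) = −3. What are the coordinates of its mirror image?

(6, 2, 15)

n = (0, −4, −3), |n|² = 25, n·Q − (-3) = 50, so t = 50/25 = 2.
Foot F = Q − 2·n = (6, −6, 9); the reflection is 2F − Q = (6, 2, 15).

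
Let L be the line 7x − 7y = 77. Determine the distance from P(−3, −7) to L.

7/√2

d = |7·(-3) + (-7)·(-7) − 77| / √(49 + 49) = |-49|/(7√2) = 7/√2.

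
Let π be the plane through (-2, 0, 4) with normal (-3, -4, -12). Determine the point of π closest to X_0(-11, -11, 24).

The perpendicular from X_0 has direction n = (-3, -4, -12): r = (-11, -11, 24) + λ(-3, -4, -12).
Substitute into the plane: n·(X_0 + λn) = -42 gives -211 + 169λ = -42, so λ = 1.
Foot = (-11, -11, 24) + 1·(-3, -4, -12) = (-14, -15, 12).

(-14, -15, 12)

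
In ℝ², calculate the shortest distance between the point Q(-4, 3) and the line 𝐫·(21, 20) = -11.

The normal to the line is n = (21, 20) with |n| = 29.
|n·Q − (-11)| = |-24 − (-11)| = 13, so the distance is 13/29.

13/29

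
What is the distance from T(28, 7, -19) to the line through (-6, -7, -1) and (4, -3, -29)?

A direction vector is d = (10, 4, -28).
AP = (34, 14, -18), and AP × d = (-320, 772, -4).
|AP × d|² = 698400 and |d|² = 900, so the distance is √(698400/900) = √776 = 2√194.

2√194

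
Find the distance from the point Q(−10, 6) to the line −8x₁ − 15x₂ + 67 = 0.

The normal to the line is n = (−8, −15) with |n| = 17.
|n·Q − (-67)| = |-10 − (-67)| = 57, so the distance is 57/17.

57/17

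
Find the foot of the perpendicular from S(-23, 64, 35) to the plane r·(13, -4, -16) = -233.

The perpendicular from S has direction n = (13, -4, -16): r = (-23, 64, 35) + λ(13, -4, -16).
Substitute into the plane: n·(S + λn) = -233 gives -1115 + 441λ = -233, so λ = 2.
Foot = (-23, 64, 35) + 2·(13, -4, -16) = (3, 56, 3).

(3, 56, 3)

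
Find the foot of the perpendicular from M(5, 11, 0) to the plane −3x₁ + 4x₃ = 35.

(-1, 11, 8)

The perpendicular from M has direction n = (−3, 0, 4): r = (5, 11, 0) + t(−3, 0, 4).
Substitute into the plane: n·(M + tn) = 35 gives -15 + 25t = 35, so t = 2.
Foot = (5, 11, 0) + 2·(−3, 0, 4) = (−1, 11, 8).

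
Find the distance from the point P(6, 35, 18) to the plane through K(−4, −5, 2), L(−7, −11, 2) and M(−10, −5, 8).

4

KL = (−3, −6, 0) and KM = (−6, 0, 6), so a normal is n = KL × KM = (−36, 18, −36).
Then n·(6, 35, 18) − (−18) = −216.
|n| = √(1296 + 324 + 1296) = 54, so the distance is |-216|/54 = 4.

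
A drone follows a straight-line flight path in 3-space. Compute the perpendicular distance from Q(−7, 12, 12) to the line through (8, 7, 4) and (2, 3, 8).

A direction vector is d = (−6, −4, 4).
AP = (−15, 5, 8); AP·d = 102, |AP|² = 314, |d|² = 68.
distance² = |AP|² − (AP·d)²/|d|² = 314 − 10404/68 = 161, so the distance is √161.

√161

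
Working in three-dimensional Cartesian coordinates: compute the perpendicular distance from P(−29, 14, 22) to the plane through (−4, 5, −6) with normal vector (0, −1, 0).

9

The plane has equation n·(r − (−4, 5, −6)) = 0, i.e. n·r = -5.
n = (0, −1, 0); n·P − (-5) = -9; |n| = 1; distance = 9/1 = 9.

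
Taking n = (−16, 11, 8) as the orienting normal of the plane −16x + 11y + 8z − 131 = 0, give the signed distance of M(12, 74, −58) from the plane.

9/7

n·M − 131 = 27.
|n| = 21, so the signed distance is 27/21 = 9/7.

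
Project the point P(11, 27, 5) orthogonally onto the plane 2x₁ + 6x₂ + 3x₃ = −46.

(1, -3, -10)

n = (2, 6, 3), |n|² = 49, and n·P − (-46) = 245.
t = 245/49 = 5, so the foot is P − t·n = (11, 27, 5) − 5·(2, 6, 3) = (1, −3, −10).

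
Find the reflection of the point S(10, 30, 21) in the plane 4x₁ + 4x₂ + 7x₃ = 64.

(-14, 6, -21)

n = (4, 4, 7), |n|² = 81, n·S − 64 = 243, so t = 243/81 = 3.
Foot F = S − 3·n = (-2, 18, 0); the reflection is 2F − S = (-14, 6, -21).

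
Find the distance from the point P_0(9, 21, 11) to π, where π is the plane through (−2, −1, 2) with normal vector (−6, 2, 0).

The plane has equation n·(r − (−2, −1, 2)) = 0, i.e. n·r = 10.
Then n·(9, 21, 11) − 10 = −22.
|n| = √(36 + 4 + 0) = 2√10, so the distance is |-22|/(2√10) = 11√10/10.

11/√10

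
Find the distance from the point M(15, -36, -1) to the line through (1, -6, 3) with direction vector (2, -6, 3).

2√82

Direction vector d = (2, -6, 3).
AP = (14, -30, -4), and AP × d = (-114, -50, -24).
|AP × d|² = 16072 and |d|² = 49, so the distance is √(16072/49) = √328 = 2√82.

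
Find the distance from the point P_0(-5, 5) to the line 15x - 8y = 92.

d = |15·(-5) + (-8)·5 − 92| / √(225 + 64) = |-207|/17 = 207/17.

207/17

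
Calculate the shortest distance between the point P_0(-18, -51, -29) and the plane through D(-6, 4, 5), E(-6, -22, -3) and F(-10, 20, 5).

10/7

DE = (0, -26, -8) and DF = (-4, 16, 0), so a normal is n = DE × DF = (128, 32, -104).
Then n·(-18, -51, -29) - (-1160) = 240.
|n| = √(16384 + 1024 + 10816) = 168, so the distance is |240|/168 = 10/7.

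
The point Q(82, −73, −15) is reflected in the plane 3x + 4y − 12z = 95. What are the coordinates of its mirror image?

With n = (3, 4, −12), the signed offset is (n·Q − 95)/|n|² = 39/169 = 3/13.
Q' = Q − 2t·n = (82, −73, −15) − (6/13)·(3, 4, −12) = (1048/13, −973/13, −123/13).

(1048/13, -973/13, -123/13)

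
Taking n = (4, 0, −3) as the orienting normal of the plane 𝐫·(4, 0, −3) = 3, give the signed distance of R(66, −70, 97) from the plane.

-6

n·R − 3 = -30.
|n| = 5, so the signed distance is -30/5 = -6.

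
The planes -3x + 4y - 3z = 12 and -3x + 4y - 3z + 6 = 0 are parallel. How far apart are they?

9√34/17

Both planes have normal n = (-3, 4, -3), |n| = √34. Any point on the first plane is at distance |(-6) − 12|/|n| = 18/√34 = 9√34/17 from the second.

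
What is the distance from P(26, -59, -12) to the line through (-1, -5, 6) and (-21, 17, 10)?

3√41

A direction vector is d = (-20, 22, 4).
AP = (27, -54, -18); AP·d = -1800, |AP|² = 3969, |d|² = 900.
distance² = |AP|² − (AP·d)²/|d|² = 3969 − 3240000/900 = 369, so the distance is 3√41.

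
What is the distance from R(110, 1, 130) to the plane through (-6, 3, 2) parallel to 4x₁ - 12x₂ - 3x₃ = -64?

Parallel planes share the normal n = (4, -12, -3); since (-6, 3, 2) lies on the plane, its equation is 4x₁ - 12x₂ - 3x₃ = -66.
Then n·(110, 1, 130) - (-66) = 104.
|n| = √(16 + 144 + 9) = 13, so the distance is |104|/13 = 8.

8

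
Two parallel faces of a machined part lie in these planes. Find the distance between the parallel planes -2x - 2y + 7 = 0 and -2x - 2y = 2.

Both planes have normal n = (-2, -2, 0), |n| = 2√2. Any point on the first plane is at distance |2 − (-7)|/|n| = 9/(2√2) = 9√2/4 from the second.

9/(2√2)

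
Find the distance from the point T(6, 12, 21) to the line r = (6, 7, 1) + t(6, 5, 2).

6√10

Direction vector d = (6, 5, 2).
AP = (0, 5, 20); AP·d = 65, |AP|² = 425, |d|² = 65.
distance² = |AP|² − (AP·d)²/|d|² = 425 − 4225/65 = 360, so the distance is 6√10.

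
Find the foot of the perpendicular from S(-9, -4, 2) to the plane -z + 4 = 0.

(-9, -4, 4)

The perpendicular from S has direction n = (0, 0, -1): r = (-9, -4, 2) + μ(0, 0, -1).
Substitute into the plane: n·(S + μn) = -4 gives -2 + 1μ = -4, so μ = -2.
Foot = (-9, -4, 2) + (-2)·(0, 0, -1) = (-9, -4, 4).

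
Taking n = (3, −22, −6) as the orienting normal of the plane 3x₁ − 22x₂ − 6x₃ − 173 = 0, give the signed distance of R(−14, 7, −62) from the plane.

3/23

n·R − 173 = 3.
|n| = 23, so the signed distance is 3/23.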